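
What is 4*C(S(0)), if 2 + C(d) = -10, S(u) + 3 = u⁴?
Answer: -48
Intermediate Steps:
S(u) = -3 + u⁴
C(d) = -12 (C(d) = -2 - 10 = -12)
4*C(S(0)) = 4*(-12) = -48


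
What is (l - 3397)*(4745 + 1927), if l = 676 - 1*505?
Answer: -21523872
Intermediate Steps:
l = 171 (l = 676 - 505 = 171)
(l - 3397)*(4745 + 1927) = (171 - 3397)*(4745 + 1927) = -3226*6672 = -21523872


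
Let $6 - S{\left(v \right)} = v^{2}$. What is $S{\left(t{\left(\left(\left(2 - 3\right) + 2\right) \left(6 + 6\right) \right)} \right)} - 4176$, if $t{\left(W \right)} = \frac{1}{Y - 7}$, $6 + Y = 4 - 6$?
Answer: $- \frac{938251}{225} \approx -4170.0$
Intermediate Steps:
$Y = -8$ ($Y = -6 + \left(4 - 6\right) = -6 - 2 = -8$)
$t{\left(W \right)} = - \frac{1}{15}$ ($t{\left(W \right)} = \frac{1}{-8 - 7} = \frac{1}{-15} = - \frac{1}{15}$)
$S{\left(v \right)} = 6 - v^{2}$
$S{\left(t{\left(\left(\left(2 - 3\right) + 2\right) \left(6 + 6\right) \right)} \right)} - 4176 = \left(6 - \left(- \frac{1}{15}\right)^{2}\right) - 4176 = \left(6 - \frac{1}{225}\right) - 4176 = \frac{1349}{225} - 4176 = - \frac{938251}{225}$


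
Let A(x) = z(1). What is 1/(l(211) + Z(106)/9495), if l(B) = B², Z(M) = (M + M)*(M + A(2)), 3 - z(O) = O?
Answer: 1055/46972199 ≈ 2.2460e-5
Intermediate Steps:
z(O) = 3 - O
A(x) = 2 (A(x) = 3 - 1*1 = 3 - 1 = 2)
Z(M) = 2*M*(2 + M) (Z(M) = (M + M)*(M + 2) = (2*M)*(2 + M) = 2*M*(2 + M))
1/(l(211) + Z(106)/9495) = 1/(211² + (2*106*(2 + 106))/9495) = 1/(44521 + (2*106*108)*(1/9495)) = 1/(44521 + 22896*(1/9495)) = 1/(44521 + 2544/1055) = 1/(46972199/1055) = 1055/46972199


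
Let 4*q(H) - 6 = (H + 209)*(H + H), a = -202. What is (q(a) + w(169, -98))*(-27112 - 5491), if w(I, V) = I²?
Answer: -1816345733/2 ≈ -9.0817e+8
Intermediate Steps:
q(H) = 3/2 + H*(209 + H)/2 (q(H) = 3/2 + ((H + 209)*(H + H))/4 = 3/2 + ((209 + H)*(2*H))/4 = 3/2 + (2*H*(209 + H))/4 = 3/2 + H*(209 + H)/2)
(q(a) + w(169, -98))*(-27112 - 5491) = ((3/2 + (½)*(-202)² + (209/2)*(-202)) + 169²)*(-27112 - 5491) = ((3/2 + (½)*40804 - 21109) + 28561)*(-32603) = ((3/2 + 20402 - 21109) + 28561)*(-32603) = (-1411/2 + 28561)*(-32603) = (55711/2)*(-32603) = -1816345733/2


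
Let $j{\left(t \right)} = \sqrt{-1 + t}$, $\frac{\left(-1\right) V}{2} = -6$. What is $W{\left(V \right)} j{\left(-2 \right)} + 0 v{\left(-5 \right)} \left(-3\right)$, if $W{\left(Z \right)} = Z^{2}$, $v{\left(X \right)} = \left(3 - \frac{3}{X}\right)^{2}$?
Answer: $144 i \sqrt{3} \approx 249.42 i$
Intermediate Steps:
$V = 12$ ($V = \left(-2\right) \left(-6\right) = 12$)
$W{\left(V \right)} j{\left(-2 \right)} + 0 v{\left(-5 \right)} \left(-3\right) = 12^{2} \sqrt{-1 - 2} + 0 \frac{9 \left(-1 - 5\right)^{2}}{25} \left(-3\right) = 144 \sqrt{-3} + 0 \cdot 9 \cdot \frac{1}{25} \left(-6\right)^{2} \left(-3\right) = 144 i \sqrt{3} + 0 \cdot 9 \cdot \frac{1}{25} \cdot 36 \left(-3\right) = 144 i \sqrt{3} + 0 \cdot \frac{324}{25} \left(-3\right) = 144 i \sqrt{3} + 0 \left(-3\right) = 144 i \sqrt{3} + 0 = 144 i \sqrt{3}$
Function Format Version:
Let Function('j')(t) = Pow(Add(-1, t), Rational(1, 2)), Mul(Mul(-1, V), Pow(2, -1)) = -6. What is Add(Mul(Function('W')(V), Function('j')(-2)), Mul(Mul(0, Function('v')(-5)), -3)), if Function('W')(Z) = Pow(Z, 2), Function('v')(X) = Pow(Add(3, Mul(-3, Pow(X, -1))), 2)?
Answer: Mul(144, I, Pow(3, Rational(1, 2))) ≈ Mul(249.42, I)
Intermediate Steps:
V = 12 (V = Mul(-2, -6) = 12)
Add(Mul(Function('W')(V), Function('j')(-2)), Mul(Mul(0, Function('v')(-5)), -3)) = Add(Mul(Pow(12, 2), Pow(Add(-1, -2), Rational(1, 2))), Mul(Mul(0, Mul(9, Pow(-5, -2), Pow(Add(-1, -5), 2))), -3)) = Add(Mul(144, Pow(-3, Rational(1, 2))), Mul(Mul(0, Mul(9, Rational(1, 25), Pow(-6, 2))), -3)) = Add(Mul(144, Mul(I, Pow(3, Rational(1, 2)))), Mul(Mul(0, Mul(9, Rational(1, 25), 36)), -3)) = Add(Mul(144, I, Pow(3, Rational(1, 2))), Mul(Mul(0, Rational(324, 25)), -3)) = Add(Mul(144, I, Pow(3, Rational(1, 2))), Mul(0, -3)) = Add(Mul(144, I, Pow(3, Rational(1, 2))), 0) = Mul(144, I, Pow(3, Rational(1, 2)))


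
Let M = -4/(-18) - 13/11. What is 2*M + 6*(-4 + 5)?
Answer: 404/99 ≈ 4.0808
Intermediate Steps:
M = -95/99 (M = -4*(-1/18) - 13*1/11 = 2/9 - 13/11 = -95/99 ≈ -0.95960)
2*M + 6*(-4 + 5) = 2*(-95/99) + 6*(-4 + 5) = -190/99 + 6*1 = -190/99 + 6 = 404/99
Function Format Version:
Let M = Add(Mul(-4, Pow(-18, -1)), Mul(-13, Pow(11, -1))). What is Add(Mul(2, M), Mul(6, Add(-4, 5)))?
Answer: Rational(404, 99) ≈ 4.0808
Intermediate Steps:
M = Rational(-95, 99) (M = Add(Mul(-4, Rational(-1, 18)), Mul(-13, Rational(1, 11))) = Add(Rational(2, 9), Rational(-13, 11)) = Rational(-95, 99) ≈ -0.95960)
Add(Mul(2, M), Mul(6, Add(-4, 5))) = Add(Mul(2, Rational(-95, 99)), Mul(6, Add(-4, 5))) = Add(Rational(-190, 99), Mul(6, 1)) = Add(Rational(-190, 99), 6) = Rational(404, 99)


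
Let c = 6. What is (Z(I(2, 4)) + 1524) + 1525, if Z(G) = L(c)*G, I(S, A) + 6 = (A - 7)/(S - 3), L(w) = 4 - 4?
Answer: 3049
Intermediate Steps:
L(w) = 0
I(S, A) = -6 + (-7 + A)/(-3 + S) (I(S, A) = -6 + (A - 7)/(S - 3) = -6 + (-7 + A)/(-3 + S))
Z(G) = 0 (Z(G) = 0*G = 0)
(Z(I(2, 4)) + 1524) + 1525 = (0 + 1524) + 1525 = 1524 + 1525 = 3049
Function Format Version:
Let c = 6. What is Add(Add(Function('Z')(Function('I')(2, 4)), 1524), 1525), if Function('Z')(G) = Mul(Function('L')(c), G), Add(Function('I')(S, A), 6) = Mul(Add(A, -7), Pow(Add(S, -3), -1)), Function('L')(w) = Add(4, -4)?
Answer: 3049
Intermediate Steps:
Function('L')(w) = 0
Function('I')(S, A) = Add(-6, Mul(Pow(Add(-3, S), -1), Add(-7, A))) (Function('I')(S, A) = Add(-6, Mul(Add(A, -7), Pow(Add(S, -3), -1))) = Add(-6, Mul(Add(-7, A), Pow(Add(-3, S), -1))) = Add(-6, Mul(Pow(Add(-3, S), -1), Add(-7, A))))
Function('Z')(G) = 0 (Function('Z')(G) = Mul(0, G) = 0)
Add(Add(Function('Z')(Function('I')(2, 4)), 1524), 1525) = Add(Add(0, 1524), 1525) = Add(1524, 1525) = 3049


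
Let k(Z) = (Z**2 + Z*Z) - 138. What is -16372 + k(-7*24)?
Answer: 39938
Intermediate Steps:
k(Z) = -138 + 2*Z**2 (k(Z) = (Z**2 + Z**2) - 138 = 2*Z**2 - 138 = -138 + 2*Z**2)
-16372 + k(-7*24) = -16372 + (-138 + 2*(-7*24)**2) = -16372 + (-138 + 2*(-168)**2) = -16372 + (-138 + 2*28224) = -16372 + (-138 + 56448) = -16372 + 56310 = 39938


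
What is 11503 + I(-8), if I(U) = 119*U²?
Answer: 19119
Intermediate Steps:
11503 + I(-8) = 11503 + 119*(-8)² = 11503 + 119*64 = 11503 + 7616 = 19119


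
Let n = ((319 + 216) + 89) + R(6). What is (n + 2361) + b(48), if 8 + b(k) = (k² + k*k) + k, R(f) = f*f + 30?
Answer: 7699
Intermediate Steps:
R(f) = 30 + f² (R(f) = f² + 30 = 30 + f²)
b(k) = -8 + k + 2*k² (b(k) = -8 + ((k² + k*k) + k) = -8 + ((k² + k²) + k) = -8 + (2*k² + k) = -8 + (k + 2*k²) = -8 + k + 2*k²)
n = 690 (n = ((319 + 216) + 89) + (30 + 6²) = (535 + 89) + (30 + 36) = 624 + 66 = 690)
(n + 2361) + b(48) = (690 + 2361) + (-8 + 48 + 2*48²) = 3051 + (-8 + 48 + 2*2304) = 3051 + (-8 + 48 + 4608) = 3051 + 4648 = 7699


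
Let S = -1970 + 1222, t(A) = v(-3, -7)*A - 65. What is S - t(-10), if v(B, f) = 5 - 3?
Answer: -663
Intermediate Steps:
v(B, f) = 2
t(A) = -65 + 2*A (t(A) = 2*A - 65 = -65 + 2*A)
S = -748
S - t(-10) = -748 - (-65 + 2*(-10)) = -748 - (-65 - 20) = -748 - 1*(-85) = -748 + 85 = -663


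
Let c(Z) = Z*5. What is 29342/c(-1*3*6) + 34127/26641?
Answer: -389314396/1198845 ≈ -324.74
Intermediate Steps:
c(Z) = 5*Z
29342/c(-1*3*6) + 34127/26641 = 29342/((5*(-1*3*6))) + 34127/26641 = 29342/((5*(-3*6))) + 34127*(1/26641) = 29342/((5*(-18))) + 34127/26641 = 29342/(-90) + 34127/26641 = 29342*(-1/90) + 34127/26641 = -14671/45 + 34127/26641 = -389314396/1198845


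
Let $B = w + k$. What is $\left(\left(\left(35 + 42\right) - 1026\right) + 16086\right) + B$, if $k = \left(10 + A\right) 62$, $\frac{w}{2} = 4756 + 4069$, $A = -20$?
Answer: $32167$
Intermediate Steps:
$w = 17650$ ($w = 2 \left(4756 + 4069\right) = 2 \cdot 8825 = 17650$)
$k = -620$ ($k = \left(10 - 20\right) 62 = \left(-10\right) 62 = -620$)
$B = 17030$ ($B = 17650 - 620 = 17030$)
$\left(\left(\left(35 + 42\right) - 1026\right) + 16086\right) + B = \left(\left(\left(35 + 42\right) - 1026\right) + 16086\right) + 17030 = \left(\left(77 - 1026\right) + 16086\right) + 17030 = \left(-949 + 16086\right) + 17030 = 15137 + 17030 = 32167$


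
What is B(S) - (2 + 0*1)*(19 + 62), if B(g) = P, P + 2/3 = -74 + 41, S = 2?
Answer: -587/3 ≈ -195.67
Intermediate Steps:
P = -101/3 (P = -⅔ + (-74 + 41) = -⅔ - 33 = -101/3 ≈ -33.667)
B(g) = -101/3
B(S) - (2 + 0*1)*(19 + 62) = -101/3 - (2 + 0*1)*(19 + 62) = -101/3 - (2 + 0)*81 = -101/3 - 2*81 = -101/3 - 1*162 = -101/3 - 162 = -587/3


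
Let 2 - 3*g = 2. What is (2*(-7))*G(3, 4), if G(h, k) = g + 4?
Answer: -56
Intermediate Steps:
g = 0 (g = 2/3 - 1/3*2 = 2/3 - 2/3 = 0)
G(h, k) = 4 (G(h, k) = 0 + 4 = 4)
(2*(-7))*G(3, 4) = (2*(-7))*4 = -14*4 = -56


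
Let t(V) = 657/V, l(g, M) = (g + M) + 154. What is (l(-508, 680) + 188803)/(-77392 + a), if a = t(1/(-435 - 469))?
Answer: -189129/671320 ≈ -0.28173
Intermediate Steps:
l(g, M) = 154 + M + g (l(g, M) = (M + g) + 154 = 154 + M + g)
a = -593928 (a = 657/(1/(-435 - 469)) = 657/(1/(-904)) = 657/(-1/904) = 657*(-904) = -593928)
(l(-508, 680) + 188803)/(-77392 + a) = ((154 + 680 - 508) + 188803)/(-77392 - 593928) = (326 + 188803)/(-671320) = 189129*(-1/671320) = -189129/671320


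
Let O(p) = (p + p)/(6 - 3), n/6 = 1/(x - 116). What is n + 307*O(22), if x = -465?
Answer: 7848130/1743 ≈ 4502.7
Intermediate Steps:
n = -6/581 (n = 6/(-465 - 116) = 6/(-581) = 6*(-1/581) = -6/581 ≈ -0.010327)
O(p) = 2*p/3 (O(p) = (2*p)/3 = (2*p)*(⅓) = 2*p/3)
n + 307*O(22) = -6/581 + 307*((⅔)*22) = -6/581 + 307*(44/3) = -6/581 + 13508/3 = 7848130/1743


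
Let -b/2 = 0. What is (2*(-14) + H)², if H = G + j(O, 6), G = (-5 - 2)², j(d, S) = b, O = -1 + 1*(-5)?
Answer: 441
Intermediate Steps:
b = 0 (b = -2*0 = 0)
O = -6 (O = -1 - 5 = -6)
j(d, S) = 0
G = 49 (G = (-7)² = 49)
H = 49 (H = 49 + 0 = 49)
(2*(-14) + H)² = (2*(-14) + 49)² = (-28 + 49)² = 21² = 441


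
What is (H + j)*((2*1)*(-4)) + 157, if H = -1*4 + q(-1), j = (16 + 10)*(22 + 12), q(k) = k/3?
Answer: -20641/3 ≈ -6880.3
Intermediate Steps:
q(k) = k/3 (q(k) = k*(⅓) = k/3)
j = 884 (j = 26*34 = 884)
H = -13/3 (H = -1*4 + (⅓)*(-1) = -4 - ⅓ = -13/3 ≈ -4.3333)
(H + j)*((2*1)*(-4)) + 157 = (-13/3 + 884)*((2*1)*(-4)) + 157 = 2639*(2*(-4))/3 + 157 = (2639/3)*(-8) + 157 = -21112/3 + 157 = -20641/3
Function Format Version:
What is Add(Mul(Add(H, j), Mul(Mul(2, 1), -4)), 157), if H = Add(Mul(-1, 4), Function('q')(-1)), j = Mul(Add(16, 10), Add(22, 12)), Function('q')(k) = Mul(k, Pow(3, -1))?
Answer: Rational(-20641, 3) ≈ -6880.3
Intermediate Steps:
Function('q')(k) = Mul(Rational(1, 3), k) (Function('q')(k) = Mul(k, Rational(1, 3)) = Mul(Rational(1, 3), k))
j = 884 (j = Mul(26, 34) = 884)
H = Rational(-13, 3) (H = Add(Mul(-1, 4), Mul(Rational(1, 3), -1)) = Add(-4, Rational(-1, 3)) = Rational(-13, 3) ≈ -4.3333)
Add(Mul(Add(H, j), Mul(Mul(2, 1), -4)), 157) = Add(Mul(Add(Rational(-13, 3), 884), Mul(Mul(2, 1), -4)), 157) = Add(Mul(Rational(2639, 3), Mul(2, -4)), 157) = Add(Mul(Rational(2639, 3), -8), 157) = Add(Rational(-21112, 3), 157) = Rational(-20641, 3)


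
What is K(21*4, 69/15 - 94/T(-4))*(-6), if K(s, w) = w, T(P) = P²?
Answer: 153/20 ≈ 7.6500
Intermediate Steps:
K(21*4, 69/15 - 94/T(-4))*(-6) = (69/15 - 94/((-4)²))*(-6) = (69*(1/15) - 94/16)*(-6) = (23/5 - 94*1/16)*(-6) = (23/5 - 47/8)*(-6) = -51/40*(-6) = 153/20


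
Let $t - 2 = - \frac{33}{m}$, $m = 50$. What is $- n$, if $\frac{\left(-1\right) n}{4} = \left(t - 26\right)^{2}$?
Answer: $\frac{1520289}{625} \approx 2432.5$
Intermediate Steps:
$t = \frac{67}{50}$ ($t = 2 - \frac{33}{50} = \frac{67}{50} \approx 1.34$)
$n = - \frac{1520289}{625}$ ($n = - 4 \left(\frac{67}{50} - 26\right)^{2} = - 4 \left(- \frac{1233}{50}\right)^{2} = \left(-4\right) \frac{1520289}{2500} = - \frac{1520289}{625} \approx -2432.5$)
$- n = \left(-1\right) \left(- \frac{1520289}{625}\right) = \frac{1520289}{625}$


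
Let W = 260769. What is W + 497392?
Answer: 758161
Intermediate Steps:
W + 497392 = 260769 + 497392 = 758161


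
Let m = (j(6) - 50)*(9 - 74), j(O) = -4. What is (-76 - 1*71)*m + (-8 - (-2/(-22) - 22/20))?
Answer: -56757469/110 ≈ -5.1598e+5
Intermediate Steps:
m = 3510 (m = (-4 - 50)*(9 - 74) = -54*(-65) = 3510)
(-76 - 1*71)*m + (-8 - (-2/(-22) - 22/20)) = (-76 - 1*71)*3510 + (-8 - (-2/(-22) - 22/20)) = (-76 - 71)*3510 + (-8 - (-2*(-1/22) - 22*1/20)) = -147*3510 + (-8 - (1/11 - 11/10)) = -515970 + (-8 - 1*(-111/110)) = -515970 + (-8 + 111/110) = -515970 - 769/110 = -56757469/110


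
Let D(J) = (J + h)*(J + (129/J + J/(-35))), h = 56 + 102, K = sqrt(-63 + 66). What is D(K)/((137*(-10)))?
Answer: -4617/47950 - 121581*sqrt(3)/23975 ≈ -8.8798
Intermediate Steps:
K = sqrt(3) ≈ 1.7320
h = 158
D(J) = (158 + J)*(129/J + 34*J/35) (D(J) = (J + 158)*(J + (129/J + J/(-35))) = (158 + J)*(J + (129/J + J*(-1/35))) = (158 + J)*(J + (129/J - J/35)) = (158 + J)*(129/J + 34*J/35))
D(K)/((137*(-10))) = ((713370 + sqrt(3)*(4515 + 34*(sqrt(3))**2 + 5372*sqrt(3)))/(35*(sqrt(3))))/((137*(-10))) = ((sqrt(3)/3)*(713370 + sqrt(3)*(4515 + 34*3 + 5372*sqrt(3)))/35)/(-1370) = ((sqrt(3)/3)*(713370 + sqrt(3)*(4515 + 102 + 5372*sqrt(3)))/35)*(-1/1370) = ((sqrt(3)/3)*(713370 + sqrt(3)*(4617 + 5372*sqrt(3)))/35)*(-1/1370) = (sqrt(3)*(713370 + sqrt(3)*(4617 + 5372*sqrt(3)))/105)*(-1/1370) = -sqrt(3)*(713370 + sqrt(3)*(4617 + 5372*sqrt(3)))/143850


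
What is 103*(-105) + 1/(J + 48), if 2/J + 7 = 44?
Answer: -19229033/1778 ≈ -10815.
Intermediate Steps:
J = 2/37 (J = 2/(-7 + 44) = 2/37 ≈ 0.054054)
103*(-105) + 1/(J + 48) = 103*(-105) + 1/(2/37 + 48) = -10815 + 1/(1778/37) = -10815 + 37/1778 = -19229033/1778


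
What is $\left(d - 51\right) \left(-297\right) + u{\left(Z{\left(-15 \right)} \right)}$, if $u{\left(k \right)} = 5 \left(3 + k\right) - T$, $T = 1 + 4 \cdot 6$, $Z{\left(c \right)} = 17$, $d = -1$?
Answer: $15519$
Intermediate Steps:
$T = 25$ ($T = 1 + 24 = 25$)
$u{\left(k \right)} = -10 + 5 k$ ($u{\left(k \right)} = 5 \left(3 + k\right) - 25 = \left(15 + 5 k\right) - 25 = -10 + 5 k$)
$\left(d - 51\right) \left(-297\right) + u{\left(Z{\left(-15 \right)} \right)} = \left(-1 - 51\right) \left(-297\right) + \left(-10 + 5 \cdot 17\right) = \left(-52\right) \left(-297\right) + \left(-10 + 85\right) = 15444 + 75 = 15519$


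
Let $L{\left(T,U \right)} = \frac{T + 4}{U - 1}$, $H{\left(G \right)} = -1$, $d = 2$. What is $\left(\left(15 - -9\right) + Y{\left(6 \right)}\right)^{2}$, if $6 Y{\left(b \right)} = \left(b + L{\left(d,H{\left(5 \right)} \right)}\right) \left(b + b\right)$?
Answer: $900$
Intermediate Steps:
$L{\left(T,U \right)} = \frac{4 + T}{-1 + U}$
$Y{\left(b \right)} = \frac{b \left(-3 + b\right)}{3}$ ($Y{\left(b \right)} = \frac{\left(b + \frac{4 + 2}{-1 - 1}\right) \left(b + b\right)}{6} = \frac{\left(b + \frac{1}{-2} \cdot 6\right) 2 b}{6} = \frac{\left(b - 3\right) 2 b}{6} = \frac{\left(-3 + b\right) 2 b}{6} = \frac{2 b \left(-3 + b\right)}{6} = \frac{b \left(-3 + b\right)}{3}$)
$\left(\left(15 - -9\right) + Y{\left(6 \right)}\right)^{2} = \left(\left(15 - -9\right) + \frac{1}{3} \cdot 6 \left(-3 + 6\right)\right)^{2} = \left(\left(15 + 9\right) + \frac{1}{3} \cdot 6 \cdot 3\right)^{2} = \left(24 + 6\right)^{2} = 30^{2} = 900$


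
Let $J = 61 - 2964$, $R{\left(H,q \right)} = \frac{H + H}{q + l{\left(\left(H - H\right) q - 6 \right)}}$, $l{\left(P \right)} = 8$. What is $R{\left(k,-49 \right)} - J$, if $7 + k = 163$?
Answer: $\frac{118711}{41} \approx 2895.4$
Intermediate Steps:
$k = 156$ ($k = -7 + 163 = 156$)
$R{\left(H,q \right)} = \frac{2 H}{8 + q}$ ($R{\left(H,q \right)} = \frac{H + H}{q + 8} = \frac{2 H}{8 + q}$)
$J = -2903$ ($J = 61 - 2964 = -2903$)
$R{\left(k,-49 \right)} - J = 2 \cdot 156 \frac{1}{8 - 49} - -2903 = 2 \cdot 156 \frac{1}{-41} + 2903 = 2 \cdot 156 \left(- \frac{1}{41}\right) + 2903 = - \frac{312}{41} + 2903 = \frac{118711}{41}$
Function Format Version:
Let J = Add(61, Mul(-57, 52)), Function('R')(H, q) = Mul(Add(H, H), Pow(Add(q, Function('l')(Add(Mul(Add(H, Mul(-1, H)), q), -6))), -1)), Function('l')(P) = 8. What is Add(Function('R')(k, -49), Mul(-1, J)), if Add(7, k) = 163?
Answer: Rational(118711, 41) ≈ 2895.4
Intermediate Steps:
k = 156 (k = Add(-7, 163) = 156)
Function('R')(H, q) = Mul(2, H, Pow(Add(8, q), -1)) (Function('R')(H, q) = Mul(Add(H, H), Pow(Add(q, 8), -1)) = Mul(Mul(2, H), Pow(Add(8, q), -1)) = Mul(2, H, Pow(Add(8, q), -1)))
J = -2903 (J = Add(61, -2964) = -2903)
Add(Function('R')(k, -49), Mul(-1, J)) = Add(Mul(2, 156, Pow(Add(8, -49), -1)), Mul(-1, -2903)) = Add(Mul(2, 156, Pow(-41, -1)), 2903) = Add(Mul(2, 156, Rational(-1, 41)), 2903) = Add(Rational(-312, 41), 2903) = Rational(118711, 41)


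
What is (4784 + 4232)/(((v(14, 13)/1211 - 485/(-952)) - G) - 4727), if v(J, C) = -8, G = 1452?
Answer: -212128448/145367681 ≈ -1.4593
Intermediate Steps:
(4784 + 4232)/(((v(14, 13)/1211 - 485/(-952)) - G) - 4727) = (4784 + 4232)/(((-8/1211 - 485/(-952)) - 1*1452) - 4727) = 9016/(((-8*1/1211 - 485*(-1/952)) - 1452) - 4727) = 9016/(((-8/1211 + 485/952) - 1452) - 4727) = 9016/((11831/23528 - 1452) - 4727) = 9016/(-34150825/23528 - 4727) = 9016/(-145367681/23528) = 9016*(-23528/145367681) = -212128448/145367681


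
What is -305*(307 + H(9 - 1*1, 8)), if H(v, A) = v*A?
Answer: -113155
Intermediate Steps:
H(v, A) = A*v
-305*(307 + H(9 - 1*1, 8)) = -305*(307 + 8*(9 - 1*1)) = -305*(307 + 8*(9 - 1)) = -305*(307 + 8*8) = -305*(307 + 64) = -305*371 = -113155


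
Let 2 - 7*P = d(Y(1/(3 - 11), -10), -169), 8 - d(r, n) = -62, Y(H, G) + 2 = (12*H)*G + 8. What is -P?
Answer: 68/7 ≈ 9.7143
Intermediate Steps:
Y(H, G) = 6 + 12*G*H (Y(H, G) = -2 + ((12*H)*G + 8) = -2 + (12*G*H + 8) = -2 + (8 + 12*G*H) = 6 + 12*G*H)
d(r, n) = 70 (d(r, n) = 8 - 1*(-62) = 8 + 62 = 70)
P = -68/7 (P = 2/7 - ⅐*70 = 2/7 - 10 = -68/7 ≈ -9.7143)
-P = -1*(-68/7) = 68/7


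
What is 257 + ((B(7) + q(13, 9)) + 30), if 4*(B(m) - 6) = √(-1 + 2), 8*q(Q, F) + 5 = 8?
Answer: 2349/8 ≈ 293.63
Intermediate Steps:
q(Q, F) = 3/8 (q(Q, F) = -5/8 + (⅛)*8 = -5/8 + 1 = 3/8)
B(m) = 25/4 (B(m) = 6 + √(-1 + 2)/4 = 6 + √1/4 = 6 + (¼)*1 = 6 + ¼ = 25/4)
257 + ((B(7) + q(13, 9)) + 30) = 257 + ((25/4 + 3/8) + 30) = 257 + (53/8 + 30) = 257 + 293/8 = 2349/8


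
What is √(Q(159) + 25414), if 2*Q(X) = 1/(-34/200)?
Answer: 2*√1835949/17 ≈ 159.41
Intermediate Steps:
Q(X) = -50/17 (Q(X) = 1/(2*((-34/200))) = 1/(2*((-34*1/200))) = 1/(2*(-17/100)) = (½)*(-100/17) = -50/17)
√(Q(159) + 25414) = √(-50/17 + 25414) = √(431988/17) = 2*√1835949/17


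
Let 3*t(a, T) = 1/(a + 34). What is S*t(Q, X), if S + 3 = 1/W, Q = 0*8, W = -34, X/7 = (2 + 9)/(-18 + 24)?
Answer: -103/3468 ≈ -0.029700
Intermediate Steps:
X = 77/6 (X = 7*((2 + 9)/(-18 + 24)) = 7*(11/6) = 77/6 ≈ 12.833)
Q = 0
t(a, T) = 1/(3*(34 + a)) (t(a, T) = 1/(3*(a + 34)) = 1/(3*(34 + a)))
S = -103/34 (S = -3 + 1/(-34) = -3 - 1/34 = -103/34 ≈ -3.0294)
S*t(Q, X) = -103/(102*(34 + 0)) = -103/(102*34) = -103/34*1/102 = -103/3468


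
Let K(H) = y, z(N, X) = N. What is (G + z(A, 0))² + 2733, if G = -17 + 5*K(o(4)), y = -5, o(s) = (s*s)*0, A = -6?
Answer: 5037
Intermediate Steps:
o(s) = 0 (o(s) = s²*0 = 0)
K(H) = -5
G = -42 (G = -17 + 5*(-5) = -17 - 25 = -42)
(G + z(A, 0))² + 2733 = (-42 - 6)² + 2733 = (-48)² + 2733 = 2304 + 2733 = 5037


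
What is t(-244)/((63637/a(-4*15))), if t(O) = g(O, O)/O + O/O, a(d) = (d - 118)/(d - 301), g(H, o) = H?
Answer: 356/22972957 ≈ 1.5496e-5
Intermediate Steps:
a(d) = (-118 + d)/(-301 + d)
t(O) = 2 (t(O) = O/O + O/O = 1 + 1 = 2)
t(-244)/((63637/a(-4*15))) = 2/((63637/(((-118 - 4*15)/(-301 - 4*15))))) = 2/((63637/(((-118 - 60)/(-301 - 60))))) = 2/((63637/((-178/(-361))))) = 2/((63637/((-1/361*(-178))))) = 2/((63637/(178/361))) = 2/((63637*(361/178))) = 2/(22972957/178) = 2*(178/22972957) = 356/22972957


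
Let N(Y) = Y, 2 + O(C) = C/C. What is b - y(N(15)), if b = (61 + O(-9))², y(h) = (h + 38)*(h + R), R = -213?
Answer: 14094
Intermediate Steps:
O(C) = -1 (O(C) = -2 + C/C = -2 + 1 = -1)
y(h) = (-213 + h)*(38 + h) (y(h) = (h + 38)*(h - 213) = (38 + h)*(-213 + h) = (-213 + h)*(38 + h))
b = 3600 (b = (61 - 1)² = 60² = 3600)
b - y(N(15)) = 3600 - (-8094 + 15² - 175*15) = 3600 - (-8094 + 225 - 2625) = 3600 - 1*(-10494) = 3600 + 10494 = 14094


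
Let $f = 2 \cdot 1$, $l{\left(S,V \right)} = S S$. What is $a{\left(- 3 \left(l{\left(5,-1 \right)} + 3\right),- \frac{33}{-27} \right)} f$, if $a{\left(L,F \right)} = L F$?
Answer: $- \frac{616}{3} \approx -205.33$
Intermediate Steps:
$l{\left(S,V \right)} = S^{2}$
$a{\left(L,F \right)} = F L$
$f = 2$
$a{\left(- 3 \left(l{\left(5,-1 \right)} + 3\right),- \frac{33}{-27} \right)} f = - \frac{33}{-27} \left(- 3 \left(5^{2} + 3\right)\right) 2 = \left(-33\right) \left(- \frac{1}{27}\right) \left(- 3 \left(25 + 3\right)\right) 2 = \frac{11 \left(\left(-3\right) 28\right)}{9} \cdot 2 = \frac{11}{9} \left(-84\right) 2 = \left(- \frac{308}{3}\right) 2 = - \frac{616}{3}$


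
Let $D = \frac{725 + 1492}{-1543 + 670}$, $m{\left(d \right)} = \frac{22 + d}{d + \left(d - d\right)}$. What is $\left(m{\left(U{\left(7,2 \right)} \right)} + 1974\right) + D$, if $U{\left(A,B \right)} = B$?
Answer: $\frac{577187}{291} \approx 1983.5$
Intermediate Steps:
$m{\left(d \right)} = \frac{22 + d}{d}$ ($m{\left(d \right)} = \frac{22 + d}{d + 0} = \frac{22 + d}{d}$)
$D = - \frac{739}{291}$ ($D = \frac{2217}{-873} = 2217 \left(- \frac{1}{873}\right) = - \frac{739}{291} \approx -2.5395$)
$\left(m{\left(U{\left(7,2 \right)} \right)} + 1974\right) + D = \left(\frac{22 + 2}{2} + 1974\right) - \frac{739}{291} = \left(\frac{1}{2} \cdot 24 + 1974\right) - \frac{739}{291} = \left(12 + 1974\right) - \frac{739}{291} = 1986 - \frac{739}{291} = \frac{577187}{291}$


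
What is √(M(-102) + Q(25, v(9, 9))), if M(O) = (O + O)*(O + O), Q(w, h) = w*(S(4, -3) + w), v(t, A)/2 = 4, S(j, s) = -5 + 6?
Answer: √42266 ≈ 205.59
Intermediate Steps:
S(j, s) = 1
v(t, A) = 8 (v(t, A) = 2*4 = 8)
Q(w, h) = w*(1 + w)
M(O) = 4*O² (M(O) = (2*O)*(2*O) = 4*O²)
√(M(-102) + Q(25, v(9, 9))) = √(4*(-102)² + 25*(1 + 25)) = √(4*10404 + 25*26) = √(41616 + 650) = √42266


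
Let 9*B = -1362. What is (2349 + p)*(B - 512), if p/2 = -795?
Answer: -503470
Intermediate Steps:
B = -454/3 (B = (1/9)*(-1362) = -454/3 ≈ -151.33)
p = -1590 (p = 2*(-795) = -1590)
(2349 + p)*(B - 512) = (2349 - 1590)*(-454/3 - 512) = 759*(-1990/3) = -503470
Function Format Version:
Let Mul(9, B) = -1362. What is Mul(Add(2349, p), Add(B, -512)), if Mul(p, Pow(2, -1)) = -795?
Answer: -503470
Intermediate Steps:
B = Rational(-454, 3) (B = Mul(Rational(1, 9), -1362) = Rational(-454, 3) ≈ -151.33)
p = -1590 (p = Mul(2, -795) = -1590)
Mul(Add(2349, p), Add(B, -512)) = Mul(Add(2349, -1590), Add(Rational(-454, 3), -512)) = Mul(759, Rational(-1990, 3)) = -503470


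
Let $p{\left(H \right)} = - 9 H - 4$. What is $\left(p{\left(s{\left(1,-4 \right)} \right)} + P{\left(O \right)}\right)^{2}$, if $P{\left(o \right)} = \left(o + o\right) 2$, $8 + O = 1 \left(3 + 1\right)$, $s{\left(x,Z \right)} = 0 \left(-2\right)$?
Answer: $400$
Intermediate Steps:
$s{\left(x,Z \right)} = 0$
$p{\left(H \right)} = -4 - 9 H$
$O = -4$ ($O = -8 + 1 \left(3 + 1\right) = -8 + 1 \cdot 4 = -8 + 4 = -4$)
$P{\left(o \right)} = 4 o$ ($P{\left(o \right)} = 2 o 2 = 4 o$)
$\left(p{\left(s{\left(1,-4 \right)} \right)} + P{\left(O \right)}\right)^{2} = \left(\left(-4 - 0\right) + 4 \left(-4\right)\right)^{2} = \left(\left(-4 + 0\right) - 16\right)^{2} = \left(-4 - 16\right)^{2} = \left(-20\right)^{2} = 400$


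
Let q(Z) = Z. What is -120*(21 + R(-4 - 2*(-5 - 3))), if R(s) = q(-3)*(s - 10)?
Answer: -1800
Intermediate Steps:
R(s) = 30 - 3*s (R(s) = -3*(s - 10) = -3*(-10 + s) = 30 - 3*s)
-120*(21 + R(-4 - 2*(-5 - 3))) = -120*(21 + (30 - 3*(-4 - 2*(-5 - 3)))) = -120*(21 + (30 - 3*(-4 - 2*(-8)))) = -120*(21 + (30 - 3*(-4 + 16))) = -120*(21 + (30 - 3*12)) = -120*(21 + (30 - 36)) = -120*(21 - 6) = -120*15 = -1800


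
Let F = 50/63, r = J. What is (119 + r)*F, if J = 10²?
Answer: 3650/21 ≈ 173.81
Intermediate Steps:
J = 100
r = 100
F = 50/63 (F = 50*(1/63) = 50/63 ≈ 0.79365)
(119 + r)*F = (119 + 100)*(50/63) = 219*(50/63) = 3650/21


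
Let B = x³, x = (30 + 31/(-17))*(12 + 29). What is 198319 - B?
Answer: -7573597872872/4913 ≈ -1.5415e+9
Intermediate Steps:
x = 19639/17 (x = (30 + 31*(-1/17))*41 = (30 - 31/17)*41 = (479/17)*41 = 19639/17 ≈ 1155.2)
B = 7574572214119/4913 (B = (19639/17)³ = 7574572214119/4913 ≈ 1.5417e+9)
198319 - B = 198319 - 1*7574572214119/4913 = 198319 - 7574572214119/4913 = -7573597872872/4913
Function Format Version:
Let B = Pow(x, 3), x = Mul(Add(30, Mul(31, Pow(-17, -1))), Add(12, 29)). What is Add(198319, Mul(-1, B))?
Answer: Rational(-7573597872872, 4913) ≈ -1.5415e+9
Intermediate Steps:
x = Rational(19639, 17) (x = Mul(Add(30, Mul(31, Rational(-1, 17))), 41) = Mul(Add(30, Rational(-31, 17)), 41) = Mul(Rational(479, 17), 41) = Rational(19639, 17) ≈ 1155.2)
B = Rational(7574572214119, 4913) (B = Pow(Rational(19639, 17), 3) = Rational(7574572214119, 4913) ≈ 1.5417e+9)
Add(198319, Mul(-1, B)) = Add(198319, Mul(-1, Rational(7574572214119, 4913))) = Add(198319, Rational(-7574572214119, 4913)) = Rational(-7573597872872, 4913)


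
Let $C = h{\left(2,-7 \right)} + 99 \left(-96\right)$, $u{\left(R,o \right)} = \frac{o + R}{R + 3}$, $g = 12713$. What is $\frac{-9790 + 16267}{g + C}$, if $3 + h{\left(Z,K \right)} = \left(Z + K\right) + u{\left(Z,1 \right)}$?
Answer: $\frac{10795}{5336} \approx 2.0231$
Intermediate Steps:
$u{\left(R,o \right)} = \frac{R + o}{3 + R}$
$h{\left(Z,K \right)} = -3 + K + Z + \frac{1 + Z}{3 + Z}$ ($h{\left(Z,K \right)} = -3 + \left(\left(Z + K\right) + \frac{Z + 1}{3 + Z}\right) = -3 + \left(\left(K + Z\right) + \frac{1 + Z}{3 + Z}\right) = -3 + \left(K + Z + \frac{1 + Z}{3 + Z}\right) = -3 + K + Z + \frac{1 + Z}{3 + Z}$)
$C = - \frac{47557}{5}$ ($C = \frac{1 + 2 + \left(3 + 2\right) \left(-3 - 7 + 2\right)}{3 + 2} + 99 \left(-96\right) = \frac{1 + 2 + 5 \left(-8\right)}{5} - 9504 = \frac{1 + 2 - 40}{5} - 9504 = \frac{1}{5} \left(-37\right) - 9504 = - \frac{37}{5} - 9504 = - \frac{47557}{5} \approx -9511.4$)
$\frac{-9790 + 16267}{g + C} = \frac{-9790 + 16267}{12713 - \frac{47557}{5}} = \frac{6477}{\frac{16008}{5}} = 6477 \cdot \frac{5}{16008} = \frac{10795}{5336}$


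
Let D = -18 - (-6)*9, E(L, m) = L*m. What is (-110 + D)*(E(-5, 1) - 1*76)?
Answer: 5994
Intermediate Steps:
D = 36 (D = -18 - 1*(-54) = -18 + 54 = 36)
(-110 + D)*(E(-5, 1) - 1*76) = (-110 + 36)*(-5*1 - 1*76) = -74*(-5 - 76) = -74*(-81) = 5994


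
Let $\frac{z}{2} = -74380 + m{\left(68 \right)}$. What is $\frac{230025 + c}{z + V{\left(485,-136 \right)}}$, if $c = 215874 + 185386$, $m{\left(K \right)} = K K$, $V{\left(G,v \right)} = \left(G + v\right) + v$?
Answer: $- \frac{631285}{139299} \approx -4.5319$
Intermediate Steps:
$V{\left(G,v \right)} = G + 2 v$
$m{\left(K \right)} = K^{2}$
$z = -139512$ ($z = 2 \left(-74380 + 68^{2}\right) = 2 \left(-74380 + 4624\right) = 2 \left(-69756\right) = -139512$)
$c = 401260$
$\frac{230025 + c}{z + V{\left(485,-136 \right)}} = \frac{230025 + 401260}{-139512 + \left(485 + 2 \left(-136\right)\right)} = \frac{631285}{-139512 + \left(485 - 272\right)} = \frac{631285}{-139512 + 213} = \frac{631285}{-139299} = 631285 \left(- \frac{1}{139299}\right) = - \frac{631285}{139299}$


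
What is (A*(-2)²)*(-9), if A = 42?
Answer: -1512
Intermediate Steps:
(A*(-2)²)*(-9) = (42*(-2)²)*(-9) = (42*4)*(-9) = 168*(-9) = -1512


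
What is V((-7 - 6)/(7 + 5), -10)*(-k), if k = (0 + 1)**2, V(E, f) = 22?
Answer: -22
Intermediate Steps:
k = 1 (k = 1**2 = 1)
V((-7 - 6)/(7 + 5), -10)*(-k) = 22*(-1*1) = 22*(-1) = -22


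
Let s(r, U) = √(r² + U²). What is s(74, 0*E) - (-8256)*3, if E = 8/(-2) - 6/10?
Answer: 24842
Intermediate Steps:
E = -23/5 (E = 8*(-½) - 6*⅒ = -4 - ⅗ = -23/5 ≈ -4.6000)
s(r, U) = √(U² + r²)
s(74, 0*E) - (-8256)*3 = √((0*(-23/5))² + 74²) - (-8256)*3 = √(0² + 5476) - 1*(-24768) = √(0 + 5476) + 24768 = √5476 + 24768 = 74 + 24768 = 24842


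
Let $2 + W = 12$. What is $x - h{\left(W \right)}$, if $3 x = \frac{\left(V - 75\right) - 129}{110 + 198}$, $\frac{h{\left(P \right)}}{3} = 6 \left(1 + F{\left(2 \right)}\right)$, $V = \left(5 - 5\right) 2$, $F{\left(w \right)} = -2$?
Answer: $\frac{1369}{77} \approx 17.779$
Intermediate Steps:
$V = 0$ ($V = 0 \cdot 2 = 0$)
$W = 10$ ($W = -2 + 12 = 10$)
$h{\left(P \right)} = -18$ ($h{\left(P \right)} = 3 \cdot 6 \left(1 - 2\right) = 3 \cdot 6 \left(-1\right) = 3 \left(-6\right) = -18$)
$x = - \frac{17}{77}$ ($x = \frac{\left(\left(0 - 75\right) - 129\right) \frac{1}{110 + 198}}{3} = \frac{\left(-75 - 129\right) \frac{1}{308}}{3} = \frac{\left(-204\right) \frac{1}{308}}{3} = \frac{1}{3} \left(- \frac{51}{77}\right) = - \frac{17}{77} \approx -0.22078$)
$x - h{\left(W \right)} = - \frac{17}{77} - -18 = - \frac{17}{77} + 18 = \frac{1369}{77}$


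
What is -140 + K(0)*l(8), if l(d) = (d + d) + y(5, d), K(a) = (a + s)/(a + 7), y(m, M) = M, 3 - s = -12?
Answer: -620/7 ≈ -88.571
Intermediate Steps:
s = 15 (s = 3 - 1*(-12) = 3 + 12 = 15)
K(a) = (15 + a)/(7 + a) (K(a) = (a + 15)/(a + 7) = (15 + a)/(7 + a))
l(d) = 3*d (l(d) = (d + d) + d = 2*d + d = 3*d)
-140 + K(0)*l(8) = -140 + ((15 + 0)/(7 + 0))*(3*8) = -140 + (15/7)*24 = -140 + 360/7 = -620/7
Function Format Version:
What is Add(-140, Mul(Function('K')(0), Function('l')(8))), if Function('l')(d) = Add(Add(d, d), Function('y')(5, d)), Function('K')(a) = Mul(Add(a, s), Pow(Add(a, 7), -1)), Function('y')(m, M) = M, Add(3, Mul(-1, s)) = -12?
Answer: Rational(-620, 7) ≈ -88.571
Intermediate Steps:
s = 15 (s = Add(3, Mul(-1, -12)) = Add(3, 12) = 15)
Function('K')(a) = Mul(Pow(Add(7, a), -1), Add(15, a)) (Function('K')(a) = Mul(Add(a, 15), Pow(Add(a, 7), -1)) = Mul(Add(15, a), Pow(Add(7, a), -1)) = Mul(Pow(Add(7, a), -1), Add(15, a)))
Function('l')(d) = Mul(3, d) (Function('l')(d) = Add(Add(d, d), d) = Add(Mul(2, d), d) = Mul(3, d))
Add(-140, Mul(Function('K')(0), Function('l')(8))) = Add(-140, Mul(Mul(Pow(Add(7, 0), -1), Add(15, 0)), Mul(3, 8))) = Add(-140, Mul(Mul(Pow(7, -1), 15), 24)) = Add(-140, Mul(Mul(Rational(1, 7), 15), 24)) = Add(-140, Mul(Rational(15, 7), 24)) = Add(-140, Rational(360, 7)) = Rational(-620, 7)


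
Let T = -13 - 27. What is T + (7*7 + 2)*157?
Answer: 7967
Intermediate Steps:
T = -40
T + (7*7 + 2)*157 = -40 + (7*7 + 2)*157 = -40 + (49 + 2)*157 = -40 + 51*157 = -40 + 8007 = 7967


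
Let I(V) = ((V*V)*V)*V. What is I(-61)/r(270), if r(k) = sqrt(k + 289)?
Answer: 13845841*sqrt(559)/559 ≈ 5.8562e+5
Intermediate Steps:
r(k) = sqrt(289 + k)
I(V) = V**4 (I(V) = (V**2*V)*V = V**3*V = V**4)
I(-61)/r(270) = (-61)**4/(sqrt(289 + 270)) = 13845841/(sqrt(559)) = 13845841*(sqrt(559)/559) = 13845841*sqrt(559)/559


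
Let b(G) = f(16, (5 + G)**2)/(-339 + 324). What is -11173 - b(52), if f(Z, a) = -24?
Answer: -55873/5 ≈ -11175.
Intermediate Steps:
b(G) = 8/5 (b(G) = -24/(-339 + 324) = -24/(-15) = -24*(-1/15) = 8/5)
-11173 - b(52) = -11173 - 1*8/5 = -11173 - 8/5 = -55873/5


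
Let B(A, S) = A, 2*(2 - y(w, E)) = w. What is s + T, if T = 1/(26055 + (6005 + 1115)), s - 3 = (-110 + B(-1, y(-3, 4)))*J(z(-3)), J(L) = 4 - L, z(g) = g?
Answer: -25677449/33175 ≈ -774.00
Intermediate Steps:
y(w, E) = 2 - w/2
s = -774 (s = 3 + (-110 - 1)*(4 - 1*(-3)) = 3 - 111*(4 + 3) = 3 - 111*7 = 3 - 777 = -774)
T = 1/33175 (T = 1/(26055 + 7120) = 1/33175 ≈ 3.0143e-5)
s + T = -774 + 1/33175 = -25677449/33175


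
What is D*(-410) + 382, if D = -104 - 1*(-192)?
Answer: -35698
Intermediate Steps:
D = 88 (D = -104 + 192 = 88)
D*(-410) + 382 = 88*(-410) + 382 = -36080 + 382 = -35698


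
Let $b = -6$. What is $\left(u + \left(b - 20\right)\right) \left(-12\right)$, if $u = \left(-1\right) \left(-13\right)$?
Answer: $156$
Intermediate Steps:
$u = 13$
$\left(u + \left(b - 20\right)\right) \left(-12\right) = \left(13 - 26\right) \left(-12\right) = \left(-13\right) \left(-12\right) = 156$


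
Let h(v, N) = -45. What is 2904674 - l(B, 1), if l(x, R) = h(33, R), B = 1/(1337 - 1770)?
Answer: 2904719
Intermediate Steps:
B = -1/433 (B = 1/(-433) = -1/433 ≈ -0.0023095)
l(x, R) = -45
2904674 - l(B, 1) = 2904674 - 1*(-45) = 2904674 + 45 = 2904719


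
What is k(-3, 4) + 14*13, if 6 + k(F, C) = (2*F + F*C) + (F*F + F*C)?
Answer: 155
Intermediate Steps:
k(F, C) = -6 + F² + 2*F + 2*C*F (k(F, C) = -6 + ((2*F + F*C) + (F*F + F*C)) = -6 + ((2*F + C*F) + (F² + C*F)) = -6 + (F² + 2*F + 2*C*F) = -6 + F² + 2*F + 2*C*F)
k(-3, 4) + 14*13 = (-6 + (-3)² + 2*(-3) + 2*4*(-3)) + 14*13 = (-6 + 9 - 6 - 24) + 182 = -27 + 182 = 155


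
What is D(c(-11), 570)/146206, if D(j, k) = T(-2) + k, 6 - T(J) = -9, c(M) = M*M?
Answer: 585/146206 ≈ 0.0040012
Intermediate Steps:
c(M) = M**2
T(J) = 15 (T(J) = 6 - 1*(-9) = 6 + 9 = 15)
D(j, k) = 15 + k
D(c(-11), 570)/146206 = (15 + 570)/146206 = 585*(1/146206) = 585/146206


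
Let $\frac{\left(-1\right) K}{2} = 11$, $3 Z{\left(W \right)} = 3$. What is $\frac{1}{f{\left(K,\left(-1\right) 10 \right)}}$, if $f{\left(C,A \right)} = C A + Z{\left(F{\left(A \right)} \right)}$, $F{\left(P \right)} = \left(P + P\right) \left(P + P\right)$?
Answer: $\frac{1}{221} \approx 0.0045249$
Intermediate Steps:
$F{\left(P \right)} = 4 P^{2}$ ($F{\left(P \right)} = 2 P 2 P = 4 P^{2}$)
$Z{\left(W \right)} = 1$ ($Z{\left(W \right)} = \frac{1}{3} \cdot 3 = 1$)
$K = -22$ ($K = \left(-2\right) 11 = -22$)
$f{\left(C,A \right)} = 1 + A C$ ($f{\left(C,A \right)} = C A + 1 = A C + 1 = 1 + A C$)
$\frac{1}{f{\left(K,\left(-1\right) 10 \right)}} = \frac{1}{1 + \left(-1\right) 10 \left(-22\right)} = \frac{1}{1 - -220} = \frac{1}{1 + 220} = \frac{1}{221}$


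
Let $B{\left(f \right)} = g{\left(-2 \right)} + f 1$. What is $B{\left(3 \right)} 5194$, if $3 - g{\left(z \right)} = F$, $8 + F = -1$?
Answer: $77910$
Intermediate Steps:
$F = -9$ ($F = -8 - 1 = -9$)
$g{\left(z \right)} = 12$ ($g{\left(z \right)} = 3 - -9 = 3 + 9 = 12$)
$B{\left(f \right)} = 12 + f$ ($B{\left(f \right)} = 12 + f 1 = 12 + f$)
$B{\left(3 \right)} 5194 = \left(12 + 3\right) 5194 = 15 \cdot 5194 = 77910$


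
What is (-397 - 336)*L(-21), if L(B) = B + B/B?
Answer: 14660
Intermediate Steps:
L(B) = 1 + B (L(B) = B + 1 = 1 + B)
(-397 - 336)*L(-21) = (-397 - 336)*(1 - 21) = -733*(-20) = 14660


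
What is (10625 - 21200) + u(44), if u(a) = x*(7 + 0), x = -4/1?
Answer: -10603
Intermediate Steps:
x = -4 (x = -4*1 = -4)
u(a) = -28 (u(a) = -4*(7 + 0) = -4*7 = -28)
(10625 - 21200) + u(44) = (10625 - 21200) - 28 = -10575 - 28 = -10603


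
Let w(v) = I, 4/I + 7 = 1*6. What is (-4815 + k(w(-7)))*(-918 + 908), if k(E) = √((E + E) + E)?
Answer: 48150 - 20*I*√3 ≈ 48150.0 - 34.641*I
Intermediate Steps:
I = -4 (I = 4/(-7 + 1*6) = 4/(-7 + 6) = 4/(-1) = 4*(-1) = -4)
w(v) = -4
k(E) = √3*√E (k(E) = √(2*E + E) = √(3*E) = √3*√E)
(-4815 + k(w(-7)))*(-918 + 908) = (-4815 + √3*√(-4))*(-918 + 908) = (-4815 + √3*(2*I))*(-10) = (-4815 + 2*I*√3)*(-10) = 48150 - 20*I*√3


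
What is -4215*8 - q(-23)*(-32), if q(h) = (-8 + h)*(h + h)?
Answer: 11912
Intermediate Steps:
q(h) = 2*h*(-8 + h) (q(h) = (-8 + h)*(2*h) = 2*h*(-8 + h))
-4215*8 - q(-23)*(-32) = -4215*8 - 2*(-23)*(-8 - 23)*(-32) = -33720 - 2*(-23)*(-31)*(-32) = -33720 - 1426*(-32) = -33720 - 1*(-45632) = -33720 + 45632 = 11912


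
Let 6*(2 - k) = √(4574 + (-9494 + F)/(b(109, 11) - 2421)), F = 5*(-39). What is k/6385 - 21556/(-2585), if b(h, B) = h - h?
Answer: 27528046/3301045 - √2981419267/30916170 ≈ 8.3374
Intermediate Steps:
b(h, B) = 0
F = -195
k = 2 - √2981419267/4842 (k = 2 - √(4574 + (-9494 - 195)/(0 - 2421))/6 = 2 - √(4574 - 9689/(-2421))/6 = 2 - √(4574 - 9689*(-1/2421))/6 = 2 - √(4574 + 9689/2421)/6 = 2 - √2981419267/4842 ≈ -9.2768)
k/6385 - 21556/(-2585) = (2 - √2981419267/4842)/6385 - 21556/(-2585) = (2 - √2981419267/4842)*(1/6385) - 21556*(-1/2585) = (2/6385 - √2981419267/30916170) + 21556/2585 = 27528046/3301045 - √2981419267/30916170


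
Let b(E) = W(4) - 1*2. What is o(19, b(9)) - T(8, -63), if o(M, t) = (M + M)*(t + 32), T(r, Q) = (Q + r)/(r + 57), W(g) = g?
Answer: 16807/13 ≈ 1292.8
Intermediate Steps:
T(r, Q) = (Q + r)/(57 + r)
b(E) = 2 (b(E) = 4 - 1*2 = 4 - 2 = 2)
o(M, t) = 2*M*(32 + t) (o(M, t) = (2*M)*(32 + t) = 2*M*(32 + t))
o(19, b(9)) - T(8, -63) = 2*19*(32 + 2) - (-63 + 8)/(57 + 8) = 2*19*34 - (-55)/65 = 1292 - (-55)/65 = 1292 - 1*(-11/13) = 1292 + 11/13 = 16807/13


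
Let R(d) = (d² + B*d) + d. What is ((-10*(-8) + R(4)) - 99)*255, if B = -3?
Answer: -2805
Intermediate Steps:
R(d) = d² - 2*d (R(d) = (d² - 3*d) + d = d² - 2*d)
((-10*(-8) + R(4)) - 99)*255 = ((-10*(-8) + 4*(-2 + 4)) - 99)*255 = ((80 + 4*2) - 99)*255 = ((80 + 8) - 99)*255 = (88 - 99)*255 = -11*255 = -2805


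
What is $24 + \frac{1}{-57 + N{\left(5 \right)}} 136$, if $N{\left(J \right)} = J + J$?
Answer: $\frac{992}{47} \approx 21.106$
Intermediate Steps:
$N{\left(J \right)} = 2 J$
$24 + \frac{1}{-57 + N{\left(5 \right)}} 136 = 24 + \frac{1}{-57 + 2 \cdot 5} \cdot 136 = 24 + \frac{1}{-57 + 10} \cdot 136 = 24 + \frac{1}{-47} \cdot 136 = 24 - \frac{136}{47} = \frac{992}{47}$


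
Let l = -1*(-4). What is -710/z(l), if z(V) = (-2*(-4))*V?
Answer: -355/16 ≈ -22.188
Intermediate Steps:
l = 4
z(V) = 8*V
-710/z(l) = -710/(8*4) = -710/32 = -710*1/32 = -355/16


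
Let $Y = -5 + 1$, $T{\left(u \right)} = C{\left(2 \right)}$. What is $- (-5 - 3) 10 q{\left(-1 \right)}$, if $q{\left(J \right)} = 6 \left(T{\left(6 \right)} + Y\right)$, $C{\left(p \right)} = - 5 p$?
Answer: $-6720$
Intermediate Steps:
$T{\left(u \right)} = -10$ ($T{\left(u \right)} = \left(-5\right) 2 = -10$)
$Y = -4$
$q{\left(J \right)} = -84$ ($q{\left(J \right)} = 6 \left(-10 - 4\right) = 6 \left(-14\right) = -84$)
$- (-5 - 3) 10 q{\left(-1 \right)} = - (-5 - 3) 10 \left(-84\right) = \left(-1\right) \left(-8\right) 10 \left(-84\right) = 8 \cdot 10 \left(-84\right) = 80 \left(-84\right) = -6720$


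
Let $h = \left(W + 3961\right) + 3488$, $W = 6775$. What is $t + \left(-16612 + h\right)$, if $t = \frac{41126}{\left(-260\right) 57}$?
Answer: $- \frac{17715643}{7410} \approx -2390.8$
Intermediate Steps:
$h = 14224$ ($h = \left(6775 + 3961\right) + 3488 = 10736 + 3488 = 14224$)
$t = - \frac{20563}{7410}$ ($t = \frac{41126}{-14820} = 41126 \left(- \frac{1}{14820}\right) = - \frac{20563}{7410} \approx -2.775$)
$t + \left(-16612 + h\right) = - \frac{20563}{7410} + \left(-16612 + 14224\right) = - \frac{20563}{7410} - 2388 = - \frac{17715643}{7410}$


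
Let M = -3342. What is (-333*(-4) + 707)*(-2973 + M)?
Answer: -12876285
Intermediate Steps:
(-333*(-4) + 707)*(-2973 + M) = (-333*(-4) + 707)*(-2973 - 3342) = (1332 + 707)*(-6315) = 2039*(-6315) = -12876285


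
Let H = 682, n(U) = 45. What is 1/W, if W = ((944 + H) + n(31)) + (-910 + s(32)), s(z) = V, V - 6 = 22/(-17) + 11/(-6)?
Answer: 102/77915 ≈ 0.0013091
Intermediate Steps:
V = 293/102 (V = 6 + (22/(-17) + 11/(-6)) = 6 + (22*(-1/17) + 11*(-⅙)) = 6 + (-22/17 - 11/6) = 6 - 319/102 = 293/102 ≈ 2.8725)
s(z) = 293/102
W = 77915/102 (W = ((944 + 682) + 45) + (-910 + 293/102) = (1626 + 45) - 92527/102 = 1671 - 92527/102 = 77915/102 ≈ 763.87)
1/W = 1/(77915/102) = 102/77915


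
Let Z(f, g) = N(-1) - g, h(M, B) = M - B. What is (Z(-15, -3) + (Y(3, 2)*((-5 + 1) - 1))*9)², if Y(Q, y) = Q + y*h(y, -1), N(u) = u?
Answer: 162409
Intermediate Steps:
Y(Q, y) = Q + y*(1 + y) (Y(Q, y) = Q + y*(y - 1*(-1)) = Q + y*(y + 1) = Q + y*(1 + y))
Z(f, g) = -1 - g
(Z(-15, -3) + (Y(3, 2)*((-5 + 1) - 1))*9)² = ((-1 - 1*(-3)) + ((3 + 2*(1 + 2))*((-5 + 1) - 1))*9)² = ((-1 + 3) + ((3 + 2*3)*(-4 - 1))*9)² = (2 + ((3 + 6)*(-5))*9)² = (2 + (9*(-5))*9)² = (2 - 45*9)² = (2 - 405)² = (-403)² = 162409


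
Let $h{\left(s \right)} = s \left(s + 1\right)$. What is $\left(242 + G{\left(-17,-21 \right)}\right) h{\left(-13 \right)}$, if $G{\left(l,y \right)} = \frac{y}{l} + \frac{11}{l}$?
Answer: $\frac{643344}{17} \approx 37844.0$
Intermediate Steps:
$h{\left(s \right)} = s \left(1 + s\right)$
$G{\left(l,y \right)} = \frac{11}{l} + \frac{y}{l}$
$\left(242 + G{\left(-17,-21 \right)}\right) h{\left(-13 \right)} = \left(242 + \frac{11 - 21}{-17}\right) \left(- 13 \left(1 - 13\right)\right) = \left(242 - - \frac{10}{17}\right) \left(\left(-13\right) \left(-12\right)\right) = \left(242 + \frac{10}{17}\right) 156 = \frac{4124}{17} \cdot 156 = \frac{643344}{17}$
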